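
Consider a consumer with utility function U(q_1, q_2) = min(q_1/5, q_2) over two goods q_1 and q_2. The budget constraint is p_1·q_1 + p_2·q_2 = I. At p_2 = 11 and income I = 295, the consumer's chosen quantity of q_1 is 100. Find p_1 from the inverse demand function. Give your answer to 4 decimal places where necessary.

Leontief preferences: the optimum is at the kink where q_1/5 = q_2/1, i.e. q_2 = (1/5)·q_1.
Budget: p_1·q_1 + p_2·(1/5)·q_1 = I, so (5·p_1 + p_2)·q_1 = 5·I.
Demand: q_1*(p_1,p_2,I) = 5·I/(5·p_1 + p_2), q_2* = I/(5·p_1 + p_2).
Set q_1* = 100 in the demand function and solve for p_1: p_1 = 0.75.

p_1 = 0.75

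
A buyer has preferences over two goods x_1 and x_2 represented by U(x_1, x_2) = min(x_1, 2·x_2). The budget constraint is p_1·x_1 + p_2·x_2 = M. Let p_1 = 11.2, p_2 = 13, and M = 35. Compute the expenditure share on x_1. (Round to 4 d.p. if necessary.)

With perfect complements, no substitution: consume in ratio x_1:x_2 = 2:1.
Budget: p_1·x_1 + p_2·(1/2)·x_1 = M, so (2·p_1 + p_2)·x_1 = 2·M.
Demand: x_1*(p_1,p_2,M) = 2·M/(2·p_1 + p_2), x_2* = M/(2·p_1 + p_2).
Here 2·11.2 + 13 = 35.4, giving x_1* = 1.9774 and x_2* = 0.9887.
Expenditure on x_1: 11.2·1.9774 = 22.1469; share = 0.6328.

share on x_1 = 0.6328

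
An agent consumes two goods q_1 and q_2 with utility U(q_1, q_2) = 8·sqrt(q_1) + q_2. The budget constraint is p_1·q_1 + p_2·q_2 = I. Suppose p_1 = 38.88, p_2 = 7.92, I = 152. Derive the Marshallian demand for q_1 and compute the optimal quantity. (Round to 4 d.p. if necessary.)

Set MRS = p_1/p_2: 4·q_1^(−1/2) = p_1/p_2.
Thus q_1* = (4·p_2/p_1)² — independent of I — with the rest of income spent on q_2.
Plugging in: q_1* = (4·7.92/38.88)² = 0.6639.

q_1* = 0.6639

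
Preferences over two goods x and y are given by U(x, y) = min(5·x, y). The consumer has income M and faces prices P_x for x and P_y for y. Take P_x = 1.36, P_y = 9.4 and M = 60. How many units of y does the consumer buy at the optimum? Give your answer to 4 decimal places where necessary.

y* = 6.2035

With perfect complements, no substitution: consume in ratio x:y = 1:5.
Budget: P_x·x + P_y·5·x = M, so (P_x + 5·P_y)·x = M.
Demand: x*(P_x,P_y,M) = M/(P_x + 5·P_y), y* = 5·M/(P_x + 5·P_y).
Here 1.36 + 5·9.4 = 48.36, giving y* = 6.2035.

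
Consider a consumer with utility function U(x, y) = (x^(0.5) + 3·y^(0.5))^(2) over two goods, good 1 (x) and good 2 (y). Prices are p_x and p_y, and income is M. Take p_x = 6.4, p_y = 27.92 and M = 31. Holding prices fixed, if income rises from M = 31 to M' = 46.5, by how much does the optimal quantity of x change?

Δx* = 0.7907

MRS = MU_x/MU_y = (1/3)·(y/x)^(0.5). Set equal to p_x/p_y.
Solve for the ratio: y/x = [3·p_x/p_y]^(2).
Substitute y = (y/x)·x into the budget: x* = M/(p_x + p_y·(y/x)).
Numerically y/x = 0.472903, so x* = 31/(6.4 + 27.92·0.472903) = 1.5814.
At M' = 46.5: x* = 2.372. Change: 2.372 − 1.5814 = 0.7907.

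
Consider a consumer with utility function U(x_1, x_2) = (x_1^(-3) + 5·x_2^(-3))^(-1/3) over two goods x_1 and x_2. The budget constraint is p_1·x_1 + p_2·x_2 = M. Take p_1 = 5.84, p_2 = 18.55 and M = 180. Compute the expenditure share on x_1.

Substitute x_2 = (x_2/x_1)·x_1 into the budget: x_1* = M/(p_1 + p_2·(x_2/x_1)).
Numerically x_2/x_1 = 1.120108, so x_1* = 180/(5.84 + 18.55·1.120108) = 6.7623 and x_2* = 1.120108·6.7623 = 7.5746.
Expenditure on x_1: 5.84·6.7623 = 39.4921; share = 0.2194.

share on x_1 = 0.2194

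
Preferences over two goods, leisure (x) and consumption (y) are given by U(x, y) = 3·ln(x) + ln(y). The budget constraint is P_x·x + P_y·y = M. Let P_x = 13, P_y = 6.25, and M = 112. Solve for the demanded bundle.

x* = 6.4615, y* = 4.48

MU_x/MU_y = (3·y)/(x); tangency sets this equal to P_x/P_y.
So 3·P_y·y = P_x·x; combined with the budget, a share 0.75 of income goes to x.
Demand: x*(P_x,P_y,M) = 0.75·M/P_x and y* = 0.25·M/P_y.
At P_x=13, P_y=6.25, M=112: x* = 0.75·112/13 = 6.4615, y* = 4.48.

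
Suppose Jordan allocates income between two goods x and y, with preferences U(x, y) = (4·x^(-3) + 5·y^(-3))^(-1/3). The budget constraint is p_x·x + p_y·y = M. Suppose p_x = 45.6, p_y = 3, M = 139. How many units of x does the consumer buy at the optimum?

x* = 2.6801

MU_x ∝ 4·x^(-4), MU_y ∝ 5·y^(-4), so MRS = (4/5)·(y/x)^(4) = p_x/p_y.
Solve for the ratio: y/x = [(5/4)·p_x/p_y]^(0.25).
With the ratio pinned down, the budget gives x* = M/(p_x + p_y·(y/x)) and y* = (y/x)·x*.
Numerically y/x = 2.087798, so x* = 139/(45.6 + 3·2.087798) = 2.6801.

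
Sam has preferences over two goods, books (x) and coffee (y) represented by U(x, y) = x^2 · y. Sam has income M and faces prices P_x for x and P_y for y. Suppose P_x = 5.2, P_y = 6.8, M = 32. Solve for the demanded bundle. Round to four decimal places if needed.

x* = 4.1026, y* = 1.5686

Tangency: MRS = 2·y/x = P_x/P_y.
So 2·P_y·y = P_x·x; combined with the budget, a share 2/3 of income goes to x.
Demand: x*(P_x,P_y,M) = 2/3·M/P_x and y* = 1/3·M/P_y.
At P_x=5.2, P_y=6.8, M=32: x* = 2/3·32/5.2 = 4.1026, y* = 1.5686.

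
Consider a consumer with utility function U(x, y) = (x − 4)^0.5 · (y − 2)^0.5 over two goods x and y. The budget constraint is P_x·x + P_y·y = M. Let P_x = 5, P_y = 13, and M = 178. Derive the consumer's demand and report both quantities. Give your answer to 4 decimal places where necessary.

x* = 17.2, y* = 7.0769

Substituting into the budget: x* = 4 + 0.5·(M − 4·P_x − 2·P_y)/P_x, and y* = 2 + 0.5·(…)/P_y.
Discretionary income = 178 − 4·5 − 2·13 = 132; x* = 4 + 0.5·132/5 = 17.2; y* = 2 + 0.5·132/13 = 7.0769.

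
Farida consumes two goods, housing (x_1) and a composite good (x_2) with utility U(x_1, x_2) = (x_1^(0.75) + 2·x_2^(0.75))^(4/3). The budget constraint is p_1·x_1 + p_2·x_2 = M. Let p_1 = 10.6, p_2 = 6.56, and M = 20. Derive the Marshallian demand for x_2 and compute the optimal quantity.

From the CES first-order condition, (1/2)·(x_2/x_1)^(0.25) = p_1/p_2.
Hence x_2/x_1 = (2·p_1/p_2)^(1/(0.25)), i.e. raised to the 4 power.
Substitute x_2 = (x_2/x_1)·x_1 into the budget: x_1* = M/(p_1 + p_2·(x_2/x_1)).
Numerically x_2/x_1 = 109.075719, so x_1* = 20/(10.6 + 6.56·109.075719) = 0.0275 and x_2* = 109.075719·0.0275 = 3.0043.

x_2* = 3.0043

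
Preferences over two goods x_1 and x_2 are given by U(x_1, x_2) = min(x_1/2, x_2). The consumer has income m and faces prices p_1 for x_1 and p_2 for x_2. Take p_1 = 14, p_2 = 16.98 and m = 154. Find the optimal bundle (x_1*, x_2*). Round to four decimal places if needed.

x_1* = 6.8475, x_2* = 3.4237

Leontief preferences: the optimum is at the kink where x_1/2 = x_2/1, i.e. x_2 = (1/2)·x_1.
Budget: p_1·x_1 + p_2·(1/2)·x_1 = m, so (2·p_1 + p_2)·x_1 = 2·m.
Demand: x_1*(p_1,p_2,m) = 2·m/(2·p_1 + p_2), x_2* = m/(2·p_1 + p_2).
Here 2·14 + 16.98 = 44.98, giving x_1* = 6.8475 and x_2* = 3.4237.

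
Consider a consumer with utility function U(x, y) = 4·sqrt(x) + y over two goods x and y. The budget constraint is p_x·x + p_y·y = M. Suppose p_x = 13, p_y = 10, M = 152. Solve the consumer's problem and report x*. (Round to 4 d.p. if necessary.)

Set MRS = p_x/p_y: 2·x^(−1/2) = p_x/p_y.
Solve: √x = 2·p_y/p_x, so x*(p_x,p_y) = (2·p_y/p_x)², and y* = (M − p_x·x*)/p_y.
Plugging in: x* = (2·10/13)² = 2.3669.

x* = 2.3669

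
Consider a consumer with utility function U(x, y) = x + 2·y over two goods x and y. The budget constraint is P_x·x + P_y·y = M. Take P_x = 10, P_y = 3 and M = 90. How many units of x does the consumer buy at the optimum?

x* = 0

Perfect substitutes: compare marginal utility per dollar. 1/P_x vs 2/P_y → 0.1 vs 0.6667.
y gives more utility per dollar, so spend all income on y: y* = M/P_y, x* = 0.
Numerically: x* = 0, y* = 30.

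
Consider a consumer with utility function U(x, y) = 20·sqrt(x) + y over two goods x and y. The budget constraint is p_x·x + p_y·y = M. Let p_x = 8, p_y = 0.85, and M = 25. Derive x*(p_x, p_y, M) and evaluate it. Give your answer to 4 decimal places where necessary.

Set MRS = p_x/p_y: 10·x^(−1/2) = p_x/p_y.
Thus x* = (10·p_y/p_x)² — independent of M — with the rest of income spent on y.
Plugging in: x* = (10·0.85/8)² = 1.1289.

x* = 1.1289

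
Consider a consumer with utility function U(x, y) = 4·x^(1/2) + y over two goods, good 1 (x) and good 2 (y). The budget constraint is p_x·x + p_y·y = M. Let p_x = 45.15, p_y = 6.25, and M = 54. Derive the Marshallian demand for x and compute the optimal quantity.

x* = 0.0766

MU_x = 2/√x, MU_y = 1. Tangency: 2/√x = p_x/p_y.
Solve: √x = 2·p_y/p_x, so x*(p_x,p_y) = (2·p_y/p_x)², and y* = (M − p_x·x*)/p_y.
Plugging in: x* = (2·6.25/45.15)² = 0.0766.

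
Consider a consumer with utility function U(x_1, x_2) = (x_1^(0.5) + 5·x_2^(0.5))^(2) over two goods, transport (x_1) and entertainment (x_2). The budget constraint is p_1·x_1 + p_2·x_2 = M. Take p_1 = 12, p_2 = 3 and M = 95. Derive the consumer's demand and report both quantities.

Substitute x_2 = (x_2/x_1)·x_1 into the budget: x_1* = M/(p_1 + p_2·(x_2/x_1)).
Numerically x_2/x_1 = 400, so x_1* = 95/(12 + 3·400) = 0.0784 and x_2* = 400·0.0784 = 31.3531.

x_1* = 0.0784, x_2* = 31.3531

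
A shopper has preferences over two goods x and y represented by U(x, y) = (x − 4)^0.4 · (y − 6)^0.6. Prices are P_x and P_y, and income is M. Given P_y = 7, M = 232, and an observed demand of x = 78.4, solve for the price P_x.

P_x = 1

MRS = (2/3)·(y−6)/(x−4). Tangency with P_x/P_y gives y−6 = (3/2)·(P_x/P_y)·(x−4).
Substituting into the budget: x* = 4 + 0.4·(M − 4·P_x − 6·P_y)/P_x, and y* = 6 + 0.6·(…)/P_y.
Set x* = 78.4 in the demand function and solve for P_x: P_x = 1.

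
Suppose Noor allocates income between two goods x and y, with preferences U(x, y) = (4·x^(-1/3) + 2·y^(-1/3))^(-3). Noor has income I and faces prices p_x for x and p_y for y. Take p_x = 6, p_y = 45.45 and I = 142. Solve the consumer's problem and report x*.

x* = 11.9141

MU_x ∝ 4·x^(-4/3), MU_y ∝ 2·y^(-4/3), so MRS = 2·(y/x)^(4/3) = p_x/p_y.
Hence y/x = ((1/2)·p_x/p_y)^(1/(4/3)), i.e. raised to the 0.75 power.
Substitute y = (y/x)·x into the budget: x* = I/(p_x + p_y·(y/x)).
Numerically y/x = 0.130224, so x* = 142/(6 + 45.45·0.130224) = 11.9141.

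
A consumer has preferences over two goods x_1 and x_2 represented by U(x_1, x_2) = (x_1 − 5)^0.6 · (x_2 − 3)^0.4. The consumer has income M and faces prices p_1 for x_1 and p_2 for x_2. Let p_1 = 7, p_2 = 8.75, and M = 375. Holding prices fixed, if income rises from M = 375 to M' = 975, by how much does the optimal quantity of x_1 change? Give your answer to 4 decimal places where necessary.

Δx_1* = 51.4286

This is Cobb-Douglas in (x_1−5, x_2−3): tangency gives 0.6·p_2·(x_2−3) = 0.4·p_1·(x_1−5).
Substituting into the budget: x_1* = 5 + 0.6·(M − 5·p_1 − 3·p_2)/p_1, and x_2* = 3 + 0.4·(…)/p_2.
Discretionary income = 375 − 5·7 − 3·8.75 = 313.75; x_1* = 5 + 0.6·313.75/7 = 31.8929.
At M' = 975: x_1* = 83.3214. Change: 83.3214 − 31.8929 = 51.4286.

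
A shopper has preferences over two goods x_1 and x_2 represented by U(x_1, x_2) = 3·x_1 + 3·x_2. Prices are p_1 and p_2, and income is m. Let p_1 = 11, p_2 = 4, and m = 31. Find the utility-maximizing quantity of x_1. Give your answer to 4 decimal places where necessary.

Perfect substitutes: compare marginal utility per dollar. 3/p_1 vs 3/p_2 → 0.2727 vs 0.75.
x_2 gives more utility per dollar, so spend all income on x_2: x_2* = m/p_2, x_1* = 0.
Numerically: x_1* = 0, x_2* = 7.75.

x_1* = 0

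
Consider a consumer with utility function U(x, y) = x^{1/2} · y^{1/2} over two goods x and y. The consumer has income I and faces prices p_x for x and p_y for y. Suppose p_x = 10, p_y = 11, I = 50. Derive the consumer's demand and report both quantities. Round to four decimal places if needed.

x* = 2.5, y* = 2.2727

At p_x=10, p_y=11, I=50: x* = 0.5·50/10 = 2.5, y* = 2.2727.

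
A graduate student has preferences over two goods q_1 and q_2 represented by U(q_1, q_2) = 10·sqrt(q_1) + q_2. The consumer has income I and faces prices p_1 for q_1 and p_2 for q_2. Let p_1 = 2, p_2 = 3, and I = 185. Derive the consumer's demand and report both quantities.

q_1* = 56.25, q_2* = 24.1667

Set MRS = p_1/p_2: 5·q_1^(−1/2) = p_1/p_2.
Thus q_1* = (5·p_2/p_1)² — independent of I — with the rest of income spent on q_2.
Plugging in: q_1* = (5·3/2)² = 56.25, q_2* = 24.1667.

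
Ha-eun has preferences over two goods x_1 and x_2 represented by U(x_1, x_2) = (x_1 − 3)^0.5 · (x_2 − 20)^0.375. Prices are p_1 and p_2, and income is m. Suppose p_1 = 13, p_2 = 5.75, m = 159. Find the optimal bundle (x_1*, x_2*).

x_1* = 3.2198, x_2* = 20.3727

MRS = (4/3)·(x_2−20)/(x_1−3). Tangency with p_1/p_2 gives x_2−20 = (3/4)·(p_1/p_2)·(x_1−3).
Substituting into the budget: x_1* = 3 + 4/7·(m − 3·p_1 − 20·p_2)/p_1, and x_2* = 20 + 3/7·(…)/p_2.
Discretionary income = 159 − 3·13 − 20·5.75 = 5; x_1* = 3 + 4/7·5/13 = 3.2198; x_2* = 20 + 3/7·5/5.75 = 20.3727.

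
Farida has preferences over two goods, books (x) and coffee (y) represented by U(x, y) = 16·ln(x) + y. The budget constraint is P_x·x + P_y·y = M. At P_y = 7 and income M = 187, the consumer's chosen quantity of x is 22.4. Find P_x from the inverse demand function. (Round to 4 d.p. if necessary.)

P_x = 5

MU_x = 16/x, MU_y = 1. Tangency: 16/x = P_x/P_y.
So x*(P_x,P_y) = 16·P_y/P_x, independent of income; and y* = (M − 16·P_y)/P_y.
Set x* = 22.4 in the demand function and solve for P_x: P_x = 5.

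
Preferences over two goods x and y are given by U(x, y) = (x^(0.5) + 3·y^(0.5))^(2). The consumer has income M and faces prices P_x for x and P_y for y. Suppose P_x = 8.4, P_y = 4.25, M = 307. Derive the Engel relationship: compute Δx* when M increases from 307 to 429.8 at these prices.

MRS = MU_x/MU_y = (1/3)·(y/x)^(0.5). Set equal to P_x/P_y.
Solve for the ratio: y/x = [3·P_x/P_y]^(2).
With the ratio pinned down, the budget gives x* = M/(P_x + P_y·(y/x)) and y* = (y/x)·x*.
Numerically y/x = 35.157924, so x* = 307/(8.4 + 4.25·35.157924) = 1.9452.
At M' = 429.8: x* = 2.7233. Change: 2.7233 − 1.9452 = 0.7781.

Δx* = 0.7781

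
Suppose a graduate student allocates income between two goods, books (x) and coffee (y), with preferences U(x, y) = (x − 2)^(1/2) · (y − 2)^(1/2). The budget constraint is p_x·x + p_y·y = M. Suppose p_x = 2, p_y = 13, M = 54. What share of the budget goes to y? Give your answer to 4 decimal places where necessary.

share on y = 0.7037

Discretionary income = 54 − 2·2 − 2·13 = 24; x* = 2 + 0.5·24/2 = 8; y* = 2 + 0.5·24/13 = 2.9231.
Expenditure on y: 13·2.9231 = 38; share = 0.7037.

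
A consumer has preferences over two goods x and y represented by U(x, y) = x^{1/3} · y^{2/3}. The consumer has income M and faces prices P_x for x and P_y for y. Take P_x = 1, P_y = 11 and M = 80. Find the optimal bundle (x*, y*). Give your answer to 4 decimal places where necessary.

x* = 26.6667, y* = 4.8485

MU_x/MU_y = (1/3·y)/(2/3·x); tangency sets this equal to P_x/P_y.
Rearranging, P_y·y = 2·P_x·x. Substituting into the budget gives P_x·x·(1 + 2) = M.
Demand: x*(P_x,P_y,M) = 1/3·M/P_x and y* = 2/3·M/P_y.
At P_x=1, P_y=11, M=80: x* = 1/3·80/1 = 26.6667, y* = 4.8485.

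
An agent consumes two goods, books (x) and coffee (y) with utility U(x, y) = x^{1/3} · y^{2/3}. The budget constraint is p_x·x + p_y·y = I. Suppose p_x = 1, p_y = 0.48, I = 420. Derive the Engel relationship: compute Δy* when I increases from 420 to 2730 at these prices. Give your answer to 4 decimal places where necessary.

Δy* = 3208.3333

The MRS is (1/2)·y/x. Set MRS = p_x/p_y.
Rearranging, p_y·y = 2·p_x·x. Substituting into the budget gives p_x·x·(1 + 2) = I.
Demand: x*(p_x,p_y,I) = 1/3·I/p_x and y* = 2/3·I/p_y.
At p_x=1, p_y=0.48, I=420: y* = 2/3·420/0.48 = 583.3333.
At I' = 2730: y* = 3791.6667. Change: 3791.6667 − 583.3333 = 3208.3333.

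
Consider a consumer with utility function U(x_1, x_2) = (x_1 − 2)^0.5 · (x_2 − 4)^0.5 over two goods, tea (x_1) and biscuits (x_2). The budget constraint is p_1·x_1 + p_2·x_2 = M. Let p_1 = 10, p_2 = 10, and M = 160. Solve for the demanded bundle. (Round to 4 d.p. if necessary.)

Let x_1' = x_1−2, x_2' = x_2−4. MRS = x_2'/x_1' = p_1/p_2.
After buying the subsistence bundle (2, 4), a share 0.5 of the remaining income goes to x_1: x_1* = 2 + 0.5·(M − 2p_1 − 4p_2)/p_1.
Discretionary income = 160 − 2·10 − 4·10 = 100; x_1* = 2 + 0.5·100/10 = 7; x_2* = 4 + 0.5·100/10 = 9.

x_1* = 7, x_2* = 9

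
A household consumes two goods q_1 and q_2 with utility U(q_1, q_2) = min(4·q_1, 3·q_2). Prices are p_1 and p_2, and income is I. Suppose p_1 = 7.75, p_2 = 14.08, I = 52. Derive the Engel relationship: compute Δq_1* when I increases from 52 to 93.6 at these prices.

Leontief preferences: the optimum is at the kink where q_1/3 = q_2/4, i.e. q_2 = (4/3)·q_1.
Budget: p_1·q_1 + p_2·(4/3)·q_1 = I, so (3·p_1 + 4·p_2)·q_1 = 3·I.
Demand: q_1*(p_1,p_2,I) = 3·I/(3·p_1 + 4·p_2), q_2* = 4·I/(3·p_1 + 4·p_2).
Here 3·7.75 + 4·14.08 = 79.57, giving q_1* = 1.9605.
At I' = 93.6: q_1* = 3.529. Change: 3.529 − 1.9605 = 1.5684.

Δq_1* = 1.5684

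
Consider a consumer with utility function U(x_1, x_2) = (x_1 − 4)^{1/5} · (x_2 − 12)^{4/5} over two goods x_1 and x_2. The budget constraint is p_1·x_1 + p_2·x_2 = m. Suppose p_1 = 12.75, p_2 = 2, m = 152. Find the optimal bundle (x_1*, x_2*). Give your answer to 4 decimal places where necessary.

This is Cobb-Douglas in (x_1−4, x_2−12): tangency gives 0.2·p_2·(x_2−12) = 0.8·p_1·(x_1−4).
Substituting into the budget: x_1* = 4 + 0.2·(m − 4·p_1 − 12·p_2)/p_1, and x_2* = 12 + 0.8·(…)/p_2.
Discretionary income = 152 − 4·12.75 − 12·2 = 77; x_1* = 4 + 0.2·77/12.75 = 5.2078; x_2* = 12 + 0.8·77/2 = 42.8.

x_1* = 5.2078, x_2* = 42.8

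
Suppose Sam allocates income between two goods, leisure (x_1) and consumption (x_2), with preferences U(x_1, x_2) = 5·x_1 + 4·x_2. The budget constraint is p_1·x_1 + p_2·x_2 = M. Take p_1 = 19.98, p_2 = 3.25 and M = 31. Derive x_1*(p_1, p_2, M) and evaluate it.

x_1* = 0

x_2 gives more utility per dollar, so spend all income on x_2: x_2* = M/p_2, x_1* = 0.
Numerically: x_1* = 0, x_2* = 9.5385.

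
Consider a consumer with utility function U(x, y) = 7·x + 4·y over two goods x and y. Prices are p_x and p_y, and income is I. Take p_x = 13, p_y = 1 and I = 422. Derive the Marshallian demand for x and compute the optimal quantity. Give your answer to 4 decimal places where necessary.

Perfect substitutes: compare marginal utility per dollar. 7/p_x vs 4/p_y → 0.5385 vs 4.
y gives more utility per dollar, so spend all income on y: y* = I/p_y, x* = 0.
Numerically: x* = 0, y* = 422.

x* = 0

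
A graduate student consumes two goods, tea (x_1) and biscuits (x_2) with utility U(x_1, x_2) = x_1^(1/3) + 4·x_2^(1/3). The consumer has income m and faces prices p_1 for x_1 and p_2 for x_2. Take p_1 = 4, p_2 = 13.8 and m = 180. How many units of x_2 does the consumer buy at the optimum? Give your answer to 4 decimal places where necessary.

x_2* = 10.5857

Numerically x_2/x_1 = 1.248422, so x_1* = 180/(4 + 13.8·1.248422) = 8.4793 and x_2* = 1.248422·8.4793 = 10.5857.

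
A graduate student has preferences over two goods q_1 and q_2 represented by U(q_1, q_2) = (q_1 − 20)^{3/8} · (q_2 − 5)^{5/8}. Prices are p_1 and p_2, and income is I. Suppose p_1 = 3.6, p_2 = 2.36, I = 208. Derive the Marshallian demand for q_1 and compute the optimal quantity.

q_1* = 32.9375

This is Cobb-Douglas in (q_1−20, q_2−5): tangency gives 0.375·p_2·(q_2−5) = 0.625·p_1·(q_1−20).
Substituting into the budget: q_1* = 20 + 0.375·(I − 20·p_1 − 5·p_2)/p_1, and q_2* = 5 + 0.625·(…)/p_2.
Discretionary income = 208 − 20·3.6 − 5·2.36 = 124.2; q_1* = 20 + 0.375·124.2/3.6 = 32.9375.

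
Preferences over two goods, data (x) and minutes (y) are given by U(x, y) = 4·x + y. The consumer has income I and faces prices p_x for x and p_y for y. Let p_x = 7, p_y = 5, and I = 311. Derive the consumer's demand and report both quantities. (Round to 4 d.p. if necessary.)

x* = 44.4286, y* = 0

Linear utility — the consumer picks whichever good has higher MU/price: 4/7 = 0.5714 vs 1/5 = 0.2.
x gives more utility per dollar, so spend all income on x: x* = I/p_x, y* = 0.
Numerically: x* = 44.4286, y* = 0.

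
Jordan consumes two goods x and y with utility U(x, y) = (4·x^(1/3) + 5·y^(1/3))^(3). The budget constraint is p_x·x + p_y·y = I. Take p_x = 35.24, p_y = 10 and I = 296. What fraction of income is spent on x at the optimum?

With the ratio pinned down, the budget gives x* = I/(p_x + p_y·(y/x)) and y* = (y/x)·x*.
Numerically y/x = 9.245254, so x* = 296/(35.24 + 10·9.245254) = 2.3181 and y* = 9.245254·2.3181 = 21.4311.
Expenditure on x: 35.24·2.3181 = 81.6887; share = 0.276.

share on x = 0.276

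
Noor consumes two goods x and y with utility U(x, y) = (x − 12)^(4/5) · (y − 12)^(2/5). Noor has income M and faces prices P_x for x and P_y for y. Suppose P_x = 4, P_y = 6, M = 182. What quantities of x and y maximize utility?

MRS = 2·(y−12)/(x−12). Tangency with P_x/P_y gives y−12 = (1/2)·(P_x/P_y)·(x−12).
Substituting into the budget: x* = 12 + 2/3·(M − 12·P_x − 12·P_y)/P_x, and y* = 12 + 1/3·(…)/P_y.
Discretionary income = 182 − 12·4 − 12·6 = 62; x* = 12 + 2/3·62/4 = 22.3333; y* = 12 + 1/3·62/6 = 15.4444.

x* = 22.3333, y* = 15.4444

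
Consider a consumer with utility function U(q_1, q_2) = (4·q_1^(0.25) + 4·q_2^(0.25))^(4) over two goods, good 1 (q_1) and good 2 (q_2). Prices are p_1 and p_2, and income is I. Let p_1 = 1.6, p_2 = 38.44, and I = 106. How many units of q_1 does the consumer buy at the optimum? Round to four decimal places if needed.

q_1* = 49.1994

From the CES first-order condition, (q_2/q_1)^(0.75) = p_1/p_2.
Hence q_2/q_1 = (p_1/p_2)^(1/(0.75)), i.e. raised to the 4/3 power.
With the ratio pinned down, the budget gives q_1* = I/(p_1 + p_2·(q_2/q_1)) and q_2* = (q_2/q_1)·q_1*.
Numerically q_2/q_1 = 0.014425, so q_1* = 106/(1.6 + 38.44·0.014425) = 49.1994.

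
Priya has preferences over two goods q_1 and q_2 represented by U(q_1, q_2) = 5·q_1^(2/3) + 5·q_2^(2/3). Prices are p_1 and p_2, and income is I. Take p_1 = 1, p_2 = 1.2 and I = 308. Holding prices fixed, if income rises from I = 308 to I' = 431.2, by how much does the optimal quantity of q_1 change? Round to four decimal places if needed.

Δq_1* = 72.7082

MU_q_1 ∝ 5·q_1^(-1/3), MU_q_2 ∝ 5·q_2^(-1/3), so MRS = (q_2/q_1)^(1/3) = p_1/p_2.
Solve for the ratio: q_2/q_1 = [p_1/p_2]^(3).
With the ratio pinned down, the budget gives q_1* = I/(p_1 + p_2·(q_2/q_1)) and q_2* = (q_2/q_1)·q_1*.
Numerically q_2/q_1 = 0.578704, so q_1* = 308/(1 + 1.2·0.578704) = 181.7705.
At I' = 431.2: q_1* = 254.4787. Change: 254.4787 − 181.7705 = 72.7082.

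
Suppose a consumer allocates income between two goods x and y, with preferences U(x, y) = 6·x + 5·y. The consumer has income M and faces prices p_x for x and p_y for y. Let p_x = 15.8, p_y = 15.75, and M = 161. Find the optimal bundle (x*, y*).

Numerically: x* = 10.1899, y* = 0.

x* = 10.1899, y* = 0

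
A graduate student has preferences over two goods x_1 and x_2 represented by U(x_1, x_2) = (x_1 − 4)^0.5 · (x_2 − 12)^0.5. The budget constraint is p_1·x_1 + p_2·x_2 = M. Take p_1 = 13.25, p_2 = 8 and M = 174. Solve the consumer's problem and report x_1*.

x_1* = 4.9434

MRS = (x_2−12)/(x_1−4). Tangency with p_1/p_2 gives x_2−12 = (p_1/p_2)·(x_1−4).
After buying the subsistence bundle (4, 12), a share 0.5 of the remaining income goes to x_1: x_1* = 4 + 0.5·(M − 4p_1 − 12p_2)/p_1.
Discretionary income = 174 − 4·13.25 − 12·8 = 25; x_1* = 4 + 0.5·25/13.25 = 4.9434.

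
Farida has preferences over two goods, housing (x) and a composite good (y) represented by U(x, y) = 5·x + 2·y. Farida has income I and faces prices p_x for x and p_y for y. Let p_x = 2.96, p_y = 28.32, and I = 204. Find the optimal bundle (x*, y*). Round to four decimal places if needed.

x gives more utility per dollar, so spend all income on x: x* = I/p_x, y* = 0.
Numerically: x* = 68.9189, y* = 0.

x* = 68.9189, y* = 0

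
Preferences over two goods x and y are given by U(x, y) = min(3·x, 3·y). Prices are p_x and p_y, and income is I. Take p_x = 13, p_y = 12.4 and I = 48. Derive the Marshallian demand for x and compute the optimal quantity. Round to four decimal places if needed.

With perfect complements, no substitution: consume in ratio x:y = 3:3.
Budget: p_x·x + p_y·x = I, so (3·p_x + 3·p_y)·x = 3·I.
Demand: x*(p_x,p_y,I) = 3·I/(3·p_x + 3·p_y), y* = 3·I/(3·p_x + 3·p_y).
Here 3·13 + 3·12.4 = 76.2, giving x* = 1.8898.

x* = 1.8898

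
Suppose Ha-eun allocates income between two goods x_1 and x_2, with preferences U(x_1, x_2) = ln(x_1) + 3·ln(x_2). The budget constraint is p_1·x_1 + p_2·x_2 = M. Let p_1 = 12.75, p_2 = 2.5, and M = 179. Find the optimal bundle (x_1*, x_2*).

Demand: x_1*(p_1,p_2,M) = 0.25·M/p_1 and x_2* = 0.75·M/p_2.
At p_1=12.75, p_2=2.5, M=179: x_1* = 0.25·179/12.75 = 3.5098, x_2* = 53.7.

x_1* = 3.5098, x_2* = 53.7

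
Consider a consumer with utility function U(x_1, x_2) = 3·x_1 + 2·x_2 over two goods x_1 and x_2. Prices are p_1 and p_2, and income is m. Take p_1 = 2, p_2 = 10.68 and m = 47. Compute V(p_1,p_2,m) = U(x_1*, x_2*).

x_1 gives more utility per dollar, so spend all income on x_1: x_1* = m/p_1, x_2* = 0.
Numerically: x_1* = 23.5, x_2* = 0.
Utility at the optimum: U(23.5, 0) = 70.5.

V = 70.5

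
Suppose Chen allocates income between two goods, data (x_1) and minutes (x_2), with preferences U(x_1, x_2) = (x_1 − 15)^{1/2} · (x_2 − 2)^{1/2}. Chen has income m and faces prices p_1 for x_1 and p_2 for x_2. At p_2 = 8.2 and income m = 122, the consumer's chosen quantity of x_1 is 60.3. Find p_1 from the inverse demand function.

p_1 = 1

MRS = (x_2−2)/(x_1−15). Tangency with p_1/p_2 gives x_2−2 = (p_1/p_2)·(x_1−15).
After buying the subsistence bundle (15, 2), a share 0.5 of the remaining income goes to x_1: x_1* = 15 + 0.5·(m − 15p_1 − 2p_2)/p_1.
Set x_1* = 60.3 in the demand function and solve for p_1: p_1 = 1.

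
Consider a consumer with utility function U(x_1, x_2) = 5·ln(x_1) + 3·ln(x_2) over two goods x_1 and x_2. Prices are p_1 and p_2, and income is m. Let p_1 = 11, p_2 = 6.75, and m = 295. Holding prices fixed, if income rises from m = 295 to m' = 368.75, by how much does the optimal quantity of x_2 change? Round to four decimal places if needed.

The MRS is (5/3)·x_2/x_1. Set MRS = p_1/p_2.
Rearranging, p_2·x_2 = (3/5)·p_1·x_1. Substituting into the budget gives p_1·x_1·(1 + (3/5)) = m.
Demand: x_1*(p_1,p_2,m) = 0.625·m/p_1 and x_2* = 0.375·m/p_2.
At p_1=11, p_2=6.75, m=295: x_2* = 0.375·295/6.75 = 16.3889.
At m' = 368.75: x_2* = 20.4861. Change: 20.4861 − 16.3889 = 4.0972.

Δx_2* = 4.0972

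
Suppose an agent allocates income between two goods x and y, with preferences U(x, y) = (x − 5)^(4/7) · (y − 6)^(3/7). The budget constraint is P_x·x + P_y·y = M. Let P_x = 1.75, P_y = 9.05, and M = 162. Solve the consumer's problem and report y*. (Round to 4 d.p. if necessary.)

y* = 10.6859

After buying the subsistence bundle (5, 6), a share 4/7 of the remaining income goes to x: x* = 5 + 4/7·(M − 5P_x − 6P_y)/P_x.
Discretionary income = 162 − 5·1.75 − 6·9.05 = 98.95; y* = 6 + 3/7·98.95/9.05 = 10.6859.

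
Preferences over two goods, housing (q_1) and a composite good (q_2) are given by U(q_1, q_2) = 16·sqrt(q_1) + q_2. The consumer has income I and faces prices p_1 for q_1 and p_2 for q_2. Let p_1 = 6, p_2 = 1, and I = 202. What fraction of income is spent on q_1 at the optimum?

share on q_1 = 0.0528

MU_q_1 = 8/√q_1, MU_q_2 = 1. Tangency: 8/√q_1 = p_1/p_2.
Solve: √q_1 = 8·p_2/p_1, so q_1*(p_1,p_2) = (8·p_2/p_1)², and q_2* = (I − p_1·q_1*)/p_2.
Plugging in: q_1* = (8·1/6)² = 1.7778, q_2* = 191.3333.
Expenditure on q_1: 6·1.7778 = 10.6667; share = 0.0528.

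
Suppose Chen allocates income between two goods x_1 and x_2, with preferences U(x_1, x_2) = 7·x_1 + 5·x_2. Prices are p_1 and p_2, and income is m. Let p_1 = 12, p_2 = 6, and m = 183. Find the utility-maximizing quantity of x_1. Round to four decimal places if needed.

x_2 gives more utility per dollar, so spend all income on x_2: x_2* = m/p_2, x_1* = 0.
Numerically: x_1* = 0, x_2* = 30.5.

x_1* = 0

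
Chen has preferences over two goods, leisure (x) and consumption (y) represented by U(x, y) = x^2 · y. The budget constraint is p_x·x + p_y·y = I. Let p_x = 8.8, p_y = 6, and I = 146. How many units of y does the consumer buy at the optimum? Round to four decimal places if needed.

At p_x=8.8, p_y=6, I=146: y* = 1/3·146/6 = 8.1111.

y* = 8.1111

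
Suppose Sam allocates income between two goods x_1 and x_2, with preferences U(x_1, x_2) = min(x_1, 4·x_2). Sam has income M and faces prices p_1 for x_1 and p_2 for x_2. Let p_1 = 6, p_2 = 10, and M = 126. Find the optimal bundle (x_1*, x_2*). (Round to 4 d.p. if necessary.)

Leontief preferences: the optimum is at the kink where x_1/4 = x_2/1, i.e. x_2 = (1/4)·x_1.
Budget: p_1·x_1 + p_2·(1/4)·x_1 = M, so (4·p_1 + p_2)·x_1 = 4·M.
Demand: x_1*(p_1,p_2,M) = 4·M/(4·p_1 + p_2), x_2* = M/(4·p_1 + p_2).
Here 4·6 + 10 = 34, giving x_1* = 14.8235 and x_2* = 3.7059.

x_1* = 14.8235, x_2* = 3.7059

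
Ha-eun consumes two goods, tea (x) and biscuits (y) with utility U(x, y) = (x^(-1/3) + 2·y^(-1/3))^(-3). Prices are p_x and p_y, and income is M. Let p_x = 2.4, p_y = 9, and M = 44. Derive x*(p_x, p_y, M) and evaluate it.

x* = 5.4885

Substitute y = (y/x)·x into the budget: x* = M/(p_x + p_y·(y/x)).
Numerically y/x = 0.624093, so x* = 44/(2.4 + 9·0.624093) = 5.4885.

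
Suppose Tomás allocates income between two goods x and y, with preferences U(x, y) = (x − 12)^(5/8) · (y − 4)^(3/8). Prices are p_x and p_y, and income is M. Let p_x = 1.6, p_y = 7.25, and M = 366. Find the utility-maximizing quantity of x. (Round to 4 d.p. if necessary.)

x* = 136.1406

MRS = (5/3)·(y−4)/(x−12). Tangency with p_x/p_y gives y−4 = (3/5)·(p_x/p_y)·(x−12).
Substituting into the budget: x* = 12 + 0.625·(M − 12·p_x − 4·p_y)/p_x, and y* = 4 + 0.375·(…)/p_y.
Discretionary income = 366 − 12·1.6 − 4·7.25 = 317.8; x* = 12 + 0.625·317.8/1.6 = 136.1406.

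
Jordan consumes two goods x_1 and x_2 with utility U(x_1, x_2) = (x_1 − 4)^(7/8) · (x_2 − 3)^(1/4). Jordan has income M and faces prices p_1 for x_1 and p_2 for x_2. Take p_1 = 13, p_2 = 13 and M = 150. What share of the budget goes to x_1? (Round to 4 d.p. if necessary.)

This is Cobb-Douglas in (x_1−4, x_2−3): tangency gives 0.875·p_2·(x_2−3) = 0.25·p_1·(x_1−4).
Substituting into the budget: x_1* = 4 + 7/9·(M − 4·p_1 − 3·p_2)/p_1, and x_2* = 3 + 2/9·(…)/p_2.
Discretionary income = 150 − 4·13 − 3·13 = 59; x_1* = 4 + 7/9·59/13 = 7.5299; x_2* = 3 + 2/9·59/13 = 4.0085.
Expenditure on x_1: 13·7.5299 = 97.8889; share = 0.6526.

share on x_1 = 0.6526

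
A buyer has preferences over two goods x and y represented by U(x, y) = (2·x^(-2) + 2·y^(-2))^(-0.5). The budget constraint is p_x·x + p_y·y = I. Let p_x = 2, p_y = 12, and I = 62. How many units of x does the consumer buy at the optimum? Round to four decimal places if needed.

Numerically y/x = 0.550321, so x* = 62/(2 + 12·0.550321) = 7.2061.

x* = 7.2061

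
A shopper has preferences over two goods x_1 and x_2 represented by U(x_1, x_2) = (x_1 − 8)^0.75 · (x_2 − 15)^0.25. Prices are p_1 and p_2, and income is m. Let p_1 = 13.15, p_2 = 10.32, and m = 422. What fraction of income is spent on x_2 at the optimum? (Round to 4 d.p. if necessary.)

share on x_2 = 0.4628

This is Cobb-Douglas in (x_1−8, x_2−15): tangency gives 0.75·p_2·(x_2−15) = 0.25·p_1·(x_1−8).
After buying the subsistence bundle (8, 15), a share 0.75 of the remaining income goes to x_1: x_1* = 8 + 0.75·(m − 8p_1 − 15p_2)/p_1.
Discretionary income = 422 − 8·13.15 − 15·10.32 = 162; x_1* = 8 + 0.75·162/13.15 = 17.2395; x_2* = 15 + 0.25·162/10.32 = 18.9244.
Expenditure on x_2: 10.32·18.9244 = 195.3; share = 0.4628.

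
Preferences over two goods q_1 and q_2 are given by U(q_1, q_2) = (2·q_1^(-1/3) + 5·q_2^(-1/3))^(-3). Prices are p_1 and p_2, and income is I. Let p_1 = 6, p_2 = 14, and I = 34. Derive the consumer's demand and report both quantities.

q_1* = 1.6391, q_2* = 1.7261

MU_q_1 ∝ 2·q_1^(-4/3), MU_q_2 ∝ 5·q_2^(-4/3), so MRS = (2/5)·(q_2/q_1)^(4/3) = p_1/p_2.
Hence q_2/q_1 = ((5/2)·p_1/p_2)^(1/(4/3)), i.e. raised to the 0.75 power.
With the ratio pinned down, the budget gives q_1* = I/(p_1 + p_2·(q_2/q_1)) and q_2* = (q_2/q_1)·q_1*.
Numerically q_2/q_1 = 1.053107, so q_1* = 34/(6 + 14·1.053107) = 1.6391 and q_2* = 1.053107·1.6391 = 1.7261.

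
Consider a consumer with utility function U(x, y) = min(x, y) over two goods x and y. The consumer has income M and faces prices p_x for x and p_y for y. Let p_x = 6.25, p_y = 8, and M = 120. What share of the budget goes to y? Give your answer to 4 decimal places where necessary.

Leontief preferences: the optimum is at the kink where x/1 = y/1, i.e. y = x.
Budget: p_x·x + p_y·x = M, so (p_x + p_y)·x = M.
Demand: x*(p_x,p_y,M) = M/(p_x + p_y), y* = M/(p_x + p_y).
Here 6.25 + 8 = 14.25, giving x* = 8.4211 and y* = 8.4211.
Expenditure on y: 8·8.4211 = 67.3684; share = 0.5614.

share on y = 0.5614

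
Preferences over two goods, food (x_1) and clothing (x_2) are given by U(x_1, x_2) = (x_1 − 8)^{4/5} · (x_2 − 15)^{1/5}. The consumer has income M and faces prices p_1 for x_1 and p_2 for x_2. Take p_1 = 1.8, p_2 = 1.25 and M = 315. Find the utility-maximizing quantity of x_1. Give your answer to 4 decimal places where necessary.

x_1* = 133.2667

After buying the subsistence bundle (8, 15), a share 0.8 of the remaining income goes to x_1: x_1* = 8 + 0.8·(M − 8p_1 − 15p_2)/p_1.
Discretionary income = 315 − 8·1.8 − 15·1.25 = 281.85; x_1* = 8 + 0.8·281.85/1.8 = 133.2667.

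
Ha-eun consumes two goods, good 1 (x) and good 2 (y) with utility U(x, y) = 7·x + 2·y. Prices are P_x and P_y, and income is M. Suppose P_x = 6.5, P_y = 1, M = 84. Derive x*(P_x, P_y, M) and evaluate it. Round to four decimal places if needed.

x* = 0

Linear utility — the consumer picks whichever good has higher MU/price: 7/6.5 = 1.0769 vs 2/1 = 2.
y gives more utility per dollar, so spend all income on y: y* = M/P_y, x* = 0.
Numerically: x* = 0, y* = 84.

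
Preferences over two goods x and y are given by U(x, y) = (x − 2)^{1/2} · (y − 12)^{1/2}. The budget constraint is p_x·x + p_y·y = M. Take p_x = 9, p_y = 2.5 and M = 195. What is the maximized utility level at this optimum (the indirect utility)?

MRS = (y−12)/(x−2). Tangency with p_x/p_y gives y−12 = (p_x/p_y)·(x−2).
Substituting into the budget: x* = 2 + 0.5·(M − 2·p_x − 12·p_y)/p_x, and y* = 12 + 0.5·(…)/p_y.
Discretionary income = 195 − 2·9 − 12·2.5 = 147; x* = 2 + 0.5·147/9 = 10.1667; y* = 12 + 0.5·147/2.5 = 41.4.
Utility at the optimum: U(10.1667, 41.4) = 15.4952.

V = 15.4952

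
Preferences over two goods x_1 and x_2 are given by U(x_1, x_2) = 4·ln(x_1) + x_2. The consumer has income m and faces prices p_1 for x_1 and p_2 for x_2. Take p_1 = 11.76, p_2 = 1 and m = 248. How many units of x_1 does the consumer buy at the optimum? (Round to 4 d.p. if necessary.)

x_1* = 0.3401

MU_x_1 = 4/x_1, MU_x_2 = 1. Tangency: 4/x_1 = p_1/p_2.
So x_1*(p_1,p_2) = 4·p_2/p_1, independent of income; and x_2* = (m − 4·p_2)/p_2.
At the given prices: x_1* = 4·1/11.76 = 0.3401.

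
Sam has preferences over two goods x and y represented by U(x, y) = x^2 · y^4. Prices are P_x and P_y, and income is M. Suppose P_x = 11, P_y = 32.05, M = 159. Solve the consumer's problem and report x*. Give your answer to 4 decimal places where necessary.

x* = 4.8182

MU_x/MU_y = (2·y)/(4·x); tangency sets this equal to P_x/P_y.
So 2·P_y·y = 4·P_x·x; combined with the budget, a share 1/3 of income goes to x.
Demand: x*(P_x,P_y,M) = 1/3·M/P_x and y* = 2/3·M/P_y.
At P_x=11, P_y=32.05, M=159: x* = 1/3·159/11 = 4.8182.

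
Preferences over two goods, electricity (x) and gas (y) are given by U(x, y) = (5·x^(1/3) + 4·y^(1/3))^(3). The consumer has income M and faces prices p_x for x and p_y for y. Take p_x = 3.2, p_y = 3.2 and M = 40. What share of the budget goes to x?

share on x = 0.5829

From the CES first-order condition, (5/4)·(y/x)^(2/3) = p_x/p_y.
Hence y/x = ((4/5)·p_x/p_y)^(1/(2/3)), i.e. raised to the 1.5 power.
With the ratio pinned down, the budget gives x* = M/(p_x + p_y·(y/x)) and y* = (y/x)·x*.
Numerically y/x = 0.715542, so x* = 40/(3.2 + 3.2·0.715542) = 7.2863 and y* = 0.715542·7.2863 = 5.2137.
Expenditure on x: 3.2·7.2863 = 23.3162; share = 0.5829.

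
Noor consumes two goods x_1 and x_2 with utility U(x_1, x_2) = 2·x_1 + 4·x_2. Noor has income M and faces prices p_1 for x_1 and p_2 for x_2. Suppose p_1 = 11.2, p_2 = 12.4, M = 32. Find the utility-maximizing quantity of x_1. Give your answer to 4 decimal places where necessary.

x_1* = 0

Linear utility — the consumer picks whichever good has higher MU/price: 2/11.2 = 0.1786 vs 4/12.4 = 0.3226.
x_2 gives more utility per dollar, so spend all income on x_2: x_2* = M/p_2, x_1* = 0.
Numerically: x_1* = 0, x_2* = 2.5806.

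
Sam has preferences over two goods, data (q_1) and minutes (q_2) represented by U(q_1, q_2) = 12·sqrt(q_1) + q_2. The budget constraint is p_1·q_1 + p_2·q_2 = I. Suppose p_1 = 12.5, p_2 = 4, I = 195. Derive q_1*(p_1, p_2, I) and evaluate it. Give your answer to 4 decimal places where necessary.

q_1* = 3.6864

MU_q_1 = 6/√q_1, MU_q_2 = 1. Tangency: 6/√q_1 = p_1/p_2.
Thus q_1* = (6·p_2/p_1)² — independent of I — with the rest of income spent on q_2.
Plugging in: q_1* = (6·4/12.5)² = 3.6864.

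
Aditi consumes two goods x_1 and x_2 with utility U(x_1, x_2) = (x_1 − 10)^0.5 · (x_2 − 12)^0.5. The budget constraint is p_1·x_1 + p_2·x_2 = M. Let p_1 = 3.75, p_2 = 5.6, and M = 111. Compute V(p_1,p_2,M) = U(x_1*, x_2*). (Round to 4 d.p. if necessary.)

Let x_1' = x_1−10, x_2' = x_2−12. MRS = x_2'/x_1' = p_1/p_2.
Substituting into the budget: x_1* = 10 + 0.5·(M − 10·p_1 − 12·p_2)/p_1, and x_2* = 12 + 0.5·(…)/p_2.
Discretionary income = 111 − 10·3.75 − 12·5.6 = 6.3; x_1* = 10 + 0.5·6.3/3.75 = 10.84; x_2* = 12 + 0.5·6.3/5.6 = 12.5625.
Utility at the optimum: U(10.84, 12.5625) = 0.6874.

V = 0.6874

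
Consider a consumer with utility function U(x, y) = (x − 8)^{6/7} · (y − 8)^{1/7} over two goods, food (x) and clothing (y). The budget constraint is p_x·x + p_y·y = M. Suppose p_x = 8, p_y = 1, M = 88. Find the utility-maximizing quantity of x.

Let x' = x−8, y' = y−8. MRS = 6·y'/x' = p_x/p_y.
After buying the subsistence bundle (8, 8), a share 6/7 of the remaining income goes to x: x* = 8 + 6/7·(M − 8p_x − 8p_y)/p_x.
Discretionary income = 88 − 8·8 − 8·1 = 16; x* = 8 + 6/7·16/8 = 9.7143.

x* = 9.7143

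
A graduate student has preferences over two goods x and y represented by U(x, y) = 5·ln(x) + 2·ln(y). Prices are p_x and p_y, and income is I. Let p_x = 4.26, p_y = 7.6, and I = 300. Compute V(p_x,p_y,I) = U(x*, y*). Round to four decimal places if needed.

V = 24.4359

MU_x/MU_y = (5·y)/(2·x); tangency sets this equal to p_x/p_y.
So 5·p_y·y = 2·p_x·x; combined with the budget, a share 5/7 of income goes to x.
Demand: x*(p_x,p_y,I) = 5/7·I/p_x and y* = 2/7·I/p_y.
At p_x=4.26, p_y=7.6, I=300: x* = 5/7·300/4.26 = 50.3018, y* = 11.2782.
Utility at the optimum: U(50.3018, 11.2782) = 24.4359.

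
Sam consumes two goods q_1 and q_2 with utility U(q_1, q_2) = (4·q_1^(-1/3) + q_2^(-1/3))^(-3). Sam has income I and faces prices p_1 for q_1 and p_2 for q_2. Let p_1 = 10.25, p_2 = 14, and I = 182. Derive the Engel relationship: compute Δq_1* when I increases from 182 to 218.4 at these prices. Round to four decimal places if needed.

MU_q_1 ∝ 4·q_1^(-4/3), MU_q_2 ∝ q_2^(-4/3), so MRS = 4·(q_2/q_1)^(4/3) = p_1/p_2.
Solve for the ratio: q_2/q_1 = [(1/4)·p_1/p_2]^(0.75).
Substitute q_2 = (q_2/q_1)·q_1 into the budget: q_1* = I/(p_1 + p_2·(q_2/q_1)).
Numerically q_2/q_1 = 0.279835, so q_1* = 182/(10.25 + 14·0.279835) = 12.8461.
At I' = 218.4: q_1* = 15.4154. Change: 15.4154 − 12.8461 = 2.5692.

Δq_1* = 2.5692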